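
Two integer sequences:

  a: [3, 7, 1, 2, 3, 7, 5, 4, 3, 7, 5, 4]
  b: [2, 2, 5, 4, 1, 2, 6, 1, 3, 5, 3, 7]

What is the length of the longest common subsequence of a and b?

Pick 1 at a[3]=b[5], then 2 at a[4]=b[6], then 3 at a[5]=b[9], then 5 at a[7]=b[10], then 3 at a[9]=b[11], then 7 at a[10]=b[12]; all 6 values appear in both, in order. The LCS DP gives dp[12][12] = 6, so this is optimal.

6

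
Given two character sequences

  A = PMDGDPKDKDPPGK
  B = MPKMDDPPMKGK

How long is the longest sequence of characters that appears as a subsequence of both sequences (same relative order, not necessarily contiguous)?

Pick M at A[2]=B[1] → P at A[6]=B[2] → K at A[7]=B[3] → D at A[8]=B[5] → D at A[10]=B[6] → P at A[11]=B[7] → P at A[12]=B[8] → G at A[13]=B[11] → K at A[14]=B[12]; all 9 characters appear in both, in order, and the DP table's final entry dp[14][12] is also 9, so no common subsequence is longer.

9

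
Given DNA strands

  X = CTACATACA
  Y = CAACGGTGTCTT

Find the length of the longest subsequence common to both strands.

Match C (X #1, Y #1), then A (X #3, Y #3), then C (X #4, Y #4), then T (X #6, Y #9), then C (X #8, Y #10) — 5 bases in the same relative order in both, and the DP table's final entry dp[9][12] is also 5, so no common subsequence is longer.

5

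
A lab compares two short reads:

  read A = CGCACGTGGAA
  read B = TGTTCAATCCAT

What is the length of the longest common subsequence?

Match G (read A #2, read B #2), then C (read A #3, read B #5), then A (read A #4, read B #7), then C (read A #5, read B #10), then T (read A #7, read B #12) — 5 bases in the same relative order in both. Since dp[11][12] = 5, nothing longer is possible.

5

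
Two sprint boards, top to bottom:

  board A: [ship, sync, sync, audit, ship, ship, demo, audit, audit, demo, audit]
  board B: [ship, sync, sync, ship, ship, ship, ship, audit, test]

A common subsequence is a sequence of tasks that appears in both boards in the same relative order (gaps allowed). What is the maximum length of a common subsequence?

Match ship [1,1], then sync [2,2], then sync [3,3], then ship [5,6], then ship [6,7], then audit [8,8] — 6 tasks in the same relative order in both. Since dp[11][9] = 6, nothing longer is possible.

6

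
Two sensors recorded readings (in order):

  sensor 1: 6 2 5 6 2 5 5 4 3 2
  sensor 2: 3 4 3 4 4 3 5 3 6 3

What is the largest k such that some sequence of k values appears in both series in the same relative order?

3

Let dp[i][j] be the LCS length of the first i values of sensor 1 and the first j values of sensor 2. dp[i][j] = dp[i-1][j-1]+1 when the i-th and j-th values match, else max(dp[i-1][j], dp[i][j-1]).
    ·  3  4  3  4  4  3  5  3  6  3
 ·  0  0  0  0  0  0  0  0  0  0  0
 6  0  0  0  0  0  0  0  0  0  1  1
 2  0  0  0  0  0  0  0  0  0  1  1
 5  0  0  0  0  0  0  0  1  1  1  1
 6  0  0  0  0  0  0  0  1  1  2  2
 2  0  0  0  0  0  0  0  1  1  2  2
 5  0  0  0  0  0  0  0  1  1  2  2
 5  0  0  0  0  0  0  0  1  1  2  2
 4  0  0  1  1  1  1  1  1  1  2  2
 3  0  1  1  2  2  2  2  2  2  2  3
 2  0  1  1  2  2  2  2  2  2  2  3
dp[10][10] = 3. One LCS (by backtracking along matches): 5, 6, 3.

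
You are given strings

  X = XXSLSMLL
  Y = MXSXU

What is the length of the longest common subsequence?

2

Taking X [1,2] → X [2,4] gives a common subsequence of length 2. The LCS DP gives dp[8][5] = 2, so this is optimal.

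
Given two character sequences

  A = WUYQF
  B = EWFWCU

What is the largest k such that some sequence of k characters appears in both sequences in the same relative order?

Let dp[i][j] be the LCS length of the first i characters of A and the first j characters of B. dp[i][j] = dp[i-1][j-1]+1 when the i-th and j-th characters match, else max(dp[i-1][j], dp[i][j-1]).
    ·  E  W  F  W  C  U
 ·  0  0  0  0  0  0  0
 W  0  0  1  1  1  1  1
 U  0  0  1  1  1  1  2
 Y  0  0  1  1  1  1  2
 Q  0  0  1  1  1  1  2
 F  0  0  1  2  2  2  2
dp[5][6] = 2. One LCS (by backtracking along matches): WU.

2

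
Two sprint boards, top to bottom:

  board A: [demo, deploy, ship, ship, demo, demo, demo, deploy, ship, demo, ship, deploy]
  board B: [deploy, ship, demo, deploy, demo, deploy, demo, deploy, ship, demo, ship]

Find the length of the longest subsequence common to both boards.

Match deploy at board A[2]=board B[1]; then ship at board A[4]=board B[2]; then demo at board A[5]=board B[3]; then demo at board A[6]=board B[5]; then demo at board A[7]=board B[7]; then deploy at board A[8]=board B[8]; then ship at board A[9]=board B[9]; then demo at board A[10]=board B[10]; then ship at board A[11]=board B[11] — 9 tasks in the same relative order in both. Since dp[12][11] = 9, nothing longer is possible.

9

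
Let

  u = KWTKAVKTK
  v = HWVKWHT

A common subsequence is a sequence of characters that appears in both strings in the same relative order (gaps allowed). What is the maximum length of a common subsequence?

Match W (u #2, v #2); then V (u #6, v #3); then K (u #7, v #4); then T (u #8, v #7) — 4 characters in the same relative order in both. Since dp[9][7] = 4, nothing longer is possible.

4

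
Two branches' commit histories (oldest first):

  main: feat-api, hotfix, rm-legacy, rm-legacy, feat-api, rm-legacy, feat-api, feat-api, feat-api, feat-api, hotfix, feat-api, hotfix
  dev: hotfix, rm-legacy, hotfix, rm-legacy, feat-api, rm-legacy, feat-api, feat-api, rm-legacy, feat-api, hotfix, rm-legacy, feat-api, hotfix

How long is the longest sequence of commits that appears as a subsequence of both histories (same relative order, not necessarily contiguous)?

Taking hotfix at main[2]=dev[1]; then rm-legacy at main[3]=dev[2]; then rm-legacy at main[4]=dev[4]; then feat-api at main[5]=dev[5]; then rm-legacy at main[6]=dev[6]; then feat-api at main[7]=dev[7]; then feat-api at main[8]=dev[8]; then feat-api at main[10]=dev[10]; then hotfix at main[11]=dev[11]; then feat-api at main[12]=dev[13]; then hotfix at main[13]=dev[14] gives a common subsequence of length 11, and the DP table's final entry dp[13][14] is also 11, so no common subsequence is longer.

11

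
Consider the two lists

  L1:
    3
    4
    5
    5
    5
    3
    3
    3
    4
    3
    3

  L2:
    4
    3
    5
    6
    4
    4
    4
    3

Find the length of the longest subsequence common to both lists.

4

Match 3 at L1[1]=L2[2], then 4 at L1[2]=L2[6], then 4 at L1[9]=L2[7], then 3 at L1[11]=L2[8] — 4 values in the same relative order in both, and the DP table's final entry dp[11][8] is also 4, so no common subsequence is longer.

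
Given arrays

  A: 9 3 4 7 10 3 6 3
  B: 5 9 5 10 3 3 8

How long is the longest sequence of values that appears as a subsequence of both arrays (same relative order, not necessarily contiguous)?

4

Let dp[i][j] be the LCS length of the first i values of A and the first j values of B. dp[i][j] = dp[i-1][j-1]+1 when the i-th and j-th values match, else max(dp[i-1][j], dp[i][j-1]).
    ·  5  9  5 10  3  3  8
 ·  0  0  0  0  0  0  0  0
 9  0  0  1  1  1  1  1  1
 3  0  0  1  1  1  2  2  2
 4  0  0  1  1  1  2  2  2
 7  0  0  1  1  1  2  2  2
10  0  0  1  1  2  2  2  2
 3  0  0  1  1  2  3  3  3
 6  0  0  1  1  2  3  3  3
 3  0  0  1  1  2  3  4  4
dp[8][7] = 4. One LCS (by backtracking along matches): 9, 10, 3, 3.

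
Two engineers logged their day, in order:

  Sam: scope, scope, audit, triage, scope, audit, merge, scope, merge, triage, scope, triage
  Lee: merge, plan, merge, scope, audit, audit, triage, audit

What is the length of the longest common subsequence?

4

One common subsequence of length 4: scope (Sam #1, Lee #4); then audit (Sam #3, Lee #6); then triage (Sam #4, Lee #7); then audit (Sam #6, Lee #8), and the DP table's final entry dp[12][8] is also 4, so no common subsequence is longer.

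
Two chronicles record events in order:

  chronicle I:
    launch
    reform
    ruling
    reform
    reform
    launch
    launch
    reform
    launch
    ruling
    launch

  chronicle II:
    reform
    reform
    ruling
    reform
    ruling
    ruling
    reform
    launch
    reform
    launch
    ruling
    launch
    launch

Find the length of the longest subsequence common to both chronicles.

9

Match reform (chronicle I #2, chronicle II #2), then ruling (chronicle I #3, chronicle II #3), then reform (chronicle I #4, chronicle II #4), then reform (chronicle I #5, chronicle II #7), then launch (chronicle I #7, chronicle II #8), then reform (chronicle I #8, chronicle II #9), then launch (chronicle I #9, chronicle II #10), then ruling (chronicle I #10, chronicle II #11), then launch (chronicle I #11, chronicle II #13) — 9 events in the same relative order in both. dp[11][13] = 9 confirms this is the maximum.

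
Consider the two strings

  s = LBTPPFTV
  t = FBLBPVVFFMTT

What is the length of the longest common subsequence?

Match L at s[1]=t[3], then B at s[2]=t[4], then P at s[4]=t[5], then F at s[6]=t[9], then T at s[7]=t[12] — 5 characters in the same relative order in both, and the DP table's final entry dp[8][12] is also 5, so no common subsequence is longer.

5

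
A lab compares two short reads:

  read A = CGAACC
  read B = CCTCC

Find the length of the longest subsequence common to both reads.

Taking C at read A[1]=read B[2]; then C at read A[5]=read B[4]; then C at read A[6]=read B[5] gives a common subsequence of length 3. Since dp[6][5] = 3, nothing longer is possible.

3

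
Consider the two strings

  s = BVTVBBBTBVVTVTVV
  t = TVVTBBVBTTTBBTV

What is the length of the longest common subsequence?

Pick V [2,3], T [3,4], B [5,5], B [6,6], B [7,8], T [8,11], B [9,13], T [14,14], V [16,15]; all 9 characters appear in both, in order. The LCS DP gives dp[16][15] = 9, so this is optimal.

9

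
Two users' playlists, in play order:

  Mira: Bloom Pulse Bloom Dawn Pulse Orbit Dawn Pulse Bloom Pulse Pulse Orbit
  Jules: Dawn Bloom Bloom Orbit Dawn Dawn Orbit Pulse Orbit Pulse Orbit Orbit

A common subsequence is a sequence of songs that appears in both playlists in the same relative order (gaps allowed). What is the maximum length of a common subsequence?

7

Pick Bloom [1,2], then Bloom [3,3], then Dawn [4,6], then Pulse [5,8], then Orbit [6,9], then Pulse [8,10], then Orbit [12,12]; all 7 songs appear in both, in order, and the DP table's final entry dp[12][12] is also 7, so no common subsequence is longer.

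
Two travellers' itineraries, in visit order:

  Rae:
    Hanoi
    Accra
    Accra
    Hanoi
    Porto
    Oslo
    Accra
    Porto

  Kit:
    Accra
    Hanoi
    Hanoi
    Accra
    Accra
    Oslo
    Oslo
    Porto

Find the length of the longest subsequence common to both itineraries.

5

Pick Hanoi [1,3], then Accra [2,4], then Accra [3,5], then Oslo [6,7], then Porto [8,8]; all 5 stops appear in both, in order, and the DP table's final entry dp[8][8] is also 5, so no common subsequence is longer.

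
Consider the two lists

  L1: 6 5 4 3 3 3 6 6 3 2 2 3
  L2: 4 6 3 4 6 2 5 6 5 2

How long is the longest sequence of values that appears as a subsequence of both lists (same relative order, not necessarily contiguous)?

Let dp[i][j] be the LCS length of the first i values of L1 and the first j values of L2. dp[i][j] = dp[i-1][j-1]+1 when the i-th and j-th values match, else max(dp[i-1][j], dp[i][j-1]).
    ·  4  6  3  4  6  2  5  6  5  2
 ·  0  0  0  0  0  0  0  0  0  0  0
 6  0  0  1  1  1  1  1  1  1  1  1
 5  0  0  1  1  1  1  1  2  2  2  2
 4  0  1  1  1  2  2  2  2  2  2  2
 3  0  1  1  2  2  2  2  2  2  2  2
 3  0  1  1  2  2  2  2  2  2  2  2
 3  0  1  1  2  2  2  2  2  2  2  2
 6  0  1  2  2  2  3  3  3  3  3  3
 6  0  1  2  2  2  3  3  3  4  4  4
 3  0  1  2  3  3  3  3  3  4  4  4
 2  0  1  2  3  3  3  4  4  4  4  5
 2  0  1  2  3  3  3  4  4  4  4  5
 3  0  1  2  3  3  3  4  4  4  4  5
dp[12][10] = 5. One LCS (by backtracking along matches): 6, 4, 6, 6, 2.

5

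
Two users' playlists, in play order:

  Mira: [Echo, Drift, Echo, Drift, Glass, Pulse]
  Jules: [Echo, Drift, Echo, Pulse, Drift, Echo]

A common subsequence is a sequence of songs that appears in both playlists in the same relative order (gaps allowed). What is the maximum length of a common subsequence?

4

Taking Echo [1,1] → Drift [2,2] → Echo [3,3] → Drift [4,5] gives a common subsequence of length 4. The LCS DP gives dp[6][6] = 4, so this is optimal.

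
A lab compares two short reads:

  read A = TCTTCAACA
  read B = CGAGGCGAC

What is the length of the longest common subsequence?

4

Match C (read A #2, read B #1) → C (read A #5, read B #6) → A (read A #7, read B #8) → C (read A #8, read B #9) — 4 bases in the same relative order in both, and the DP table's final entry dp[9][9] is also 4, so no common subsequence is longer.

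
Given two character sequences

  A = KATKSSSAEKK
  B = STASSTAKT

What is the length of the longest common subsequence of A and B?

5

Pick A (A #2, B #3), then S (A #5, B #4), then S (A #6, B #5), then A (A #8, B #7), then K (A #10, B #8); all 5 characters appear in both, in order, and the DP table's final entry dp[11][9] is also 5, so no common subsequence is longer.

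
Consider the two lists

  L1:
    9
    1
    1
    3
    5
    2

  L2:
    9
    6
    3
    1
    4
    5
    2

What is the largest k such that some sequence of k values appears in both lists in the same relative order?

4

Taking 9 [1,1], then 1 [2,4], then 5 [5,6], then 2 [6,7] gives a common subsequence of length 4, and the DP table's final entry dp[6][7] is also 4, so no common subsequence is longer.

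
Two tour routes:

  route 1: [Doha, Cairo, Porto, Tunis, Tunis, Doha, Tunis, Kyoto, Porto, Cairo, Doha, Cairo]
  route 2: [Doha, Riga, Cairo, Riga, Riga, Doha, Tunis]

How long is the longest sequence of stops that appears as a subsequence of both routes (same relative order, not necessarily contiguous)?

Match Doha [1,1], then Cairo [2,3], then Doha [6,6], then Tunis [7,7] — 4 stops in the same relative order in both, and the DP table's final entry dp[12][7] is also 4, so no common subsequence is longer.

4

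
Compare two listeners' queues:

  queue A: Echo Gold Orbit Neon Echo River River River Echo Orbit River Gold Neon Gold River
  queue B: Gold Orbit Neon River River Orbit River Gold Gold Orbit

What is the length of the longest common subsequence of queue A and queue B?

9

Pick Gold at queue A[2]=queue B[1], Orbit at queue A[3]=queue B[2], Neon at queue A[4]=queue B[3], River at queue A[7]=queue B[4], River at queue A[8]=queue B[5], Orbit at queue A[10]=queue B[6], River at queue A[11]=queue B[7], Gold at queue A[12]=queue B[8], Gold at queue A[14]=queue B[9]; all 9 songs appear in both, in order, and the DP table's final entry dp[15][10] is also 9, so no common subsequence is longer.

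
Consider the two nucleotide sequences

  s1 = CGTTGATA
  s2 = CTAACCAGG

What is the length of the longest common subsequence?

4

Let dp[i][j] be the LCS length of the first i bases of s1 and the first j bases of s2. dp[i][j] = dp[i-1][j-1]+1 when the i-th and j-th bases match, else max(dp[i-1][j], dp[i][j-1]).
    ·  C  T  A  A  C  C  A  G  G
 ·  0  0  0  0  0  0  0  0  0  0
 C  0  1  1  1  1  1  1  1  1  1
 G  0  1  1  1  1  1  1  1  2  2
 T  0  1  2  2  2  2  2  2  2  2
 T  0  1  2  2  2  2  2  2  2  2
 G  0  1  2  2  2  2  2  2  3  3
 A  0  1  2  3  3  3  3  3  3  3
 T  0  1  2  3  3  3  3  3  3  3
 A  0  1  2  3  4  4  4  4  4  4
dp[8][9] = 4. One LCS (by backtracking along matches): CTAA.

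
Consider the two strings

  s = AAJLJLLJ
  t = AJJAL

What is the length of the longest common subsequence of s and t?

Taking A [2,1], then J [3,2], then J [5,3], then L [7,5] gives a common subsequence of length 4. The LCS DP gives dp[8][5] = 4, so this is optimal.

4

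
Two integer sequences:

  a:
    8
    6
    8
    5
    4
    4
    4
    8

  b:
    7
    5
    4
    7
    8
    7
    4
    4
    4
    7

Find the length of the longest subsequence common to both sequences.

Let dp[i][j] be the LCS length of the first i values of a and the first j values of b. dp[i][j] = dp[i-1][j-1]+1 when the i-th and j-th values match, else max(dp[i-1][j], dp[i][j-1]).
    ·  7  5  4  7  8  7  4  4  4  7
 ·  0  0  0  0  0  0  0  0  0  0  0
 8  0  0  0  0  0  1  1  1  1  1  1
 6  0  0  0  0  0  1  1  1  1  1  1
 8  0  0  0  0  0  1  1  1  1  1  1
 5  0  0  1  1  1  1  1  1  1  1  1
 4  0  0  1  2  2  2  2  2  2  2  2
 4  0  0  1  2  2  2  2  3  3  3  3
 4  0  0  1  2  2  2  2  3  4  4  4
 8  0  0  1  2  2  3  3  3  4  4  4
dp[8][10] = 4. One LCS (by backtracking along matches): 8, 4, 4, 4.

4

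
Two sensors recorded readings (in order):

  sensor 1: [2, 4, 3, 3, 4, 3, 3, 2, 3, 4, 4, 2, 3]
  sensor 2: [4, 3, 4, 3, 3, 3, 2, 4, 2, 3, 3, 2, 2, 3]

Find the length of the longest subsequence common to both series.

9

Taking 4 at sensor 1[2]=sensor 2[3] → 3 at sensor 1[3]=sensor 2[5] → 3 at sensor 1[4]=sensor 2[6] → 4 at sensor 1[5]=sensor 2[8] → 3 at sensor 1[6]=sensor 2[10] → 3 at sensor 1[7]=sensor 2[11] → 2 at sensor 1[8]=sensor 2[12] → 2 at sensor 1[12]=sensor 2[13] → 3 at sensor 1[13]=sensor 2[14] gives a common subsequence of length 9. Since dp[13][14] = 9, nothing longer is possible.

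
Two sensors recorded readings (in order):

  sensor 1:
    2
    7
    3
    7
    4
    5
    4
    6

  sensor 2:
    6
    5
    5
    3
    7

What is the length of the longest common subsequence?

2

Taking 3 at sensor 1[3]=sensor 2[4], then 7 at sensor 1[4]=sensor 2[5] gives a common subsequence of length 2. dp[8][5] = 2 confirms this is the maximum.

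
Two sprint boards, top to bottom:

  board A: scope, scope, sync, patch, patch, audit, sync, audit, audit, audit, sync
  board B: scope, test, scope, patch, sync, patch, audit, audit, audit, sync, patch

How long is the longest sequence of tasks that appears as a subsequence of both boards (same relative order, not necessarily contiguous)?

Match scope [1,1], scope [2,3], sync [3,5], patch [5,6], audit [8,7], audit [9,8], audit [10,9], sync [11,10] — 8 tasks in the same relative order in both, and the DP table's final entry dp[11][11] is also 8, so no common subsequence is longer.

8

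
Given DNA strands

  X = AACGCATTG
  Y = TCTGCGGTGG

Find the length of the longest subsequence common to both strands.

5

Let dp[i][j] be the LCS length of the first i bases of X and the first j bases of Y. dp[i][j] = dp[i-1][j-1]+1 when the i-th and j-th bases match, else max(dp[i-1][j], dp[i][j-1]).
    ·  T  C  T  G  C  G  G  T  G  G
 ·  0  0  0  0  0  0  0  0  0  0  0
 A  0  0  0  0  0  0  0  0  0  0  0
 A  0  0  0  0  0  0  0  0  0  0  0
 C  0  0  1  1  1  1  1  1  1  1  1
 G  0  0  1  1  2  2  2  2  2  2  2
 C  0  0  1  1  2  3  3  3  3  3  3
 A  0  0  1  1  2  3  3  3  3  3  3
 T  0  1  1  2  2  3  3  3  4  4  4
 T  0  1  1  2  2  3  3  3  4  4  4
 G  0  1  1  2  3  3  4  4  4  5  5
dp[9][10] = 5. One LCS (by backtracking along matches): CGCTG.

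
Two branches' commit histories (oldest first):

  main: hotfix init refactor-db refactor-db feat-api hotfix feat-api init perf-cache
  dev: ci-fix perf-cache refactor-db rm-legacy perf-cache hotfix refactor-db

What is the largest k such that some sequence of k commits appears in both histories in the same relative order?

One common subsequence of length 2: hotfix [1,6] → refactor-db [4,7], and the DP table's final entry dp[9][7] is also 2, so no common subsequence is longer.

2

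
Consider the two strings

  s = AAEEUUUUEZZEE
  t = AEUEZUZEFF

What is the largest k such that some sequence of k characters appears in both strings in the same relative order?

Let dp[i][j] be the LCS length of the first i characters of s and the first j characters of t. dp[i][j] = dp[i-1][j-1]+1 when the i-th and j-th characters match, else max(dp[i-1][j], dp[i][j-1]).
    ·  A  E  U  E  Z  U  Z  E  F  F
 ·  0  0  0  0  0  0  0  0  0  0  0
 A  0  1  1  1  1  1  1  1  1  1  1
 A  0  1  1  1  1  1  1  1  1  1  1
 E  0  1  2  2  2  2  2  2  2  2  2
 E  0  1  2  2  3  3  3  3  3  3  3
 U  0  1  2  3  3  3  4  4  4  4  4
 U  0  1  2  3  3  3  4  4  4  4  4
 U  0  1  2  3  3  3  4  4  4  4  4
 U  0  1  2  3  3  3  4  4  4  4  4
 E  0  1  2  3  4  4  4  4  5  5  5
 Z  0  1  2  3  4  5  5  5  5  5  5
 Z  0  1  2  3  4  5  5  6  6  6  6
 E  0  1  2  3  4  5  5  6  7  7  7
 E  0  1  2  3  4  5  5  6  7  7  7
dp[13][10] = 7. One LCS (by backtracking along matches): AEUEZZE.

7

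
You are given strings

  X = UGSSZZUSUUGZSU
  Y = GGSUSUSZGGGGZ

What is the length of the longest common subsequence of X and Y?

Taking G at X[2]=Y[2], then S at X[3]=Y[3], then S at X[4]=Y[5], then U at X[7]=Y[6], then S at X[8]=Y[7], then G at X[11]=Y[12], then Z at X[12]=Y[13] gives a common subsequence of length 7. Since dp[14][13] = 7, nothing longer is possible.

7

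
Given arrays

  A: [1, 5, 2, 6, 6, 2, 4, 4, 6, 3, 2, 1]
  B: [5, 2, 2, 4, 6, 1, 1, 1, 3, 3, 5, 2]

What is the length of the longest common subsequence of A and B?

7

Let dp[i][j] be the LCS length of the first i values of A and the first j values of B. dp[i][j] = dp[i-1][j-1]+1 when the i-th and j-th values match, else max(dp[i-1][j], dp[i][j-1]).
    ·  5  2  2  4  6  1  1  1  3  3  5  2
 ·  0  0  0  0  0  0  0  0  0  0  0  0  0
 1  0  0  0  0  0  0  1  1  1  1  1  1  1
 5  0  1  1  1  1  1  1  1  1  1  1  2  2
 2  0  1  2  2  2  2  2  2  2  2  2  2  3
 6  0  1  2  2  2  3  3  3  3  3  3  3  3
 6  0  1  2  2  2  3  3  3  3  3  3  3  3
 2  0  1  2  3  3  3  3  3  3  3  3  3  4
 4  0  1  2  3  4  4  4  4  4  4  4  4  4
 4  0  1  2  3  4  4  4  4  4  4  4  4  4
 6  0  1  2  3  4  5  5  5  5  5  5  5  5
 3  0  1  2  3  4  5  5  5  5  6  6  6  6
 2  0  1  2  3  4  5  5  5  5  6  6  6  7
 1  0  1  2  3  4  5  6  6  6  6  6  6  7
dp[12][12] = 7. One LCS (by backtracking along matches): 5, 2, 2, 4, 6, 3, 2.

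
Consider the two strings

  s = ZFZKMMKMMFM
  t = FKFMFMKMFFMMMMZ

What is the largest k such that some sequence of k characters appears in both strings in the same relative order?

8

Taking F [2,1], K [4,2], M [5,4], M [6,6], K [7,7], M [8,12], M [9,13], M [11,14] gives a common subsequence of length 8. The LCS DP gives dp[11][15] = 8, so this is optimal.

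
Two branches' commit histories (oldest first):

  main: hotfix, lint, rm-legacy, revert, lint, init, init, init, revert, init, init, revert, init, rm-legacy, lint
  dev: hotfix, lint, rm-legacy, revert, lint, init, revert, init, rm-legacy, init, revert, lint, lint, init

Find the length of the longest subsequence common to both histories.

11

Taking hotfix at main[1]=dev[1] → lint at main[2]=dev[2] → rm-legacy at main[3]=dev[3] → revert at main[4]=dev[4] → lint at main[5]=dev[5] → init at main[8]=dev[6] → revert at main[9]=dev[7] → init at main[10]=dev[8] → init at main[11]=dev[10] → revert at main[12]=dev[11] → init at main[13]=dev[14] gives a common subsequence of length 11. dp[15][14] = 11 confirms this is the maximum.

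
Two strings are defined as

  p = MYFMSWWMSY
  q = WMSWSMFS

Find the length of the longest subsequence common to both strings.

5

Match M at p[4]=q[2], then S at p[5]=q[3], then W at p[6]=q[4], then M at p[8]=q[6], then S at p[9]=q[8] — 5 characters in the same relative order in both, and the DP table's final entry dp[10][8] is also 5, so no common subsequence is longer.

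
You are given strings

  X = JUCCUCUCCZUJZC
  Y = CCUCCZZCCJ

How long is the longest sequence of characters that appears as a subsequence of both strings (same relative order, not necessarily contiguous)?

8

Match C at X[4]=Y[1] → C at X[6]=Y[2] → U at X[7]=Y[3] → C at X[8]=Y[4] → C at X[9]=Y[5] → Z at X[10]=Y[6] → Z at X[13]=Y[7] → C at X[14]=Y[9] — 8 characters in the same relative order in both. dp[14][10] = 8 confirms this is the maximum.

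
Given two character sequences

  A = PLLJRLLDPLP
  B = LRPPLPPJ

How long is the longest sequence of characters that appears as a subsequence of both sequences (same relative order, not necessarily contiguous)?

5

Taking L at A[3]=B[1], R at A[5]=B[2], L at A[7]=B[5], P at A[9]=B[6], P at A[11]=B[7] gives a common subsequence of length 5. Since dp[11][8] = 5, nothing longer is possible.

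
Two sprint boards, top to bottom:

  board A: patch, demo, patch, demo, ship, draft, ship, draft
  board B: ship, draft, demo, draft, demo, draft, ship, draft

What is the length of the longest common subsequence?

Pick demo [2,3] → demo [4,5] → draft [6,6] → ship [7,7] → draft [8,8]; all 5 tasks appear in both, in order, and the DP table's final entry dp[8][8] is also 5, so no common subsequence is longer.

5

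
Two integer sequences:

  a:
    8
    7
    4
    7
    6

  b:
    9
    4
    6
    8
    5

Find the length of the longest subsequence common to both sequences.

2

Let dp[i][j] be the LCS length of the first i values of a and the first j values of b. dp[i][j] = dp[i-1][j-1]+1 when the i-th and j-th values match, else max(dp[i-1][j], dp[i][j-1]).
    ·  9  4  6  8  5
 ·  0  0  0  0  0  0
 8  0  0  0  0  1  1
 7  0  0  0  0  1  1
 4  0  0  1  1  1  1
 7  0  0  1  1  1  1
 6  0  0  1  2  2  2
dp[5][5] = 2. One LCS (by backtracking along matches): 4, 6.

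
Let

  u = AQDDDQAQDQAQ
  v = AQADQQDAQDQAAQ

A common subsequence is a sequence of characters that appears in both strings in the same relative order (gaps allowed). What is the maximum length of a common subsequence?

Match A [1,1], Q [2,2], D [3,4], D [5,7], A [7,8], Q [8,9], D [9,10], Q [10,11], A [11,13], Q [12,14] — 10 characters in the same relative order in both. The LCS DP gives dp[12][14] = 10, so this is optimal.

10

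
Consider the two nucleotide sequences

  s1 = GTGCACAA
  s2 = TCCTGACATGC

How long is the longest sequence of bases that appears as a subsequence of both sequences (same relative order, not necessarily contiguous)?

Pick T at s1[2]=s2[4]; then G at s1[3]=s2[5]; then C at s1[4]=s2[7]; then A at s1[5]=s2[8]; then C at s1[6]=s2[11]; all 5 bases appear in both, in order. The LCS DP gives dp[8][11] = 5, so this is optimal.

5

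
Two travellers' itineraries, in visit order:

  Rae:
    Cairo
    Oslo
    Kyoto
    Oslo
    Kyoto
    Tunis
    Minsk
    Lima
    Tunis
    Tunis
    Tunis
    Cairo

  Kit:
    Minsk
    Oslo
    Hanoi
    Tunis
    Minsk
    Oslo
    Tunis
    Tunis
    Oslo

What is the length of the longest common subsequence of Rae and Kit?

5

One common subsequence of length 5: Oslo at Rae[2]=Kit[2]; then Tunis at Rae[6]=Kit[4]; then Minsk at Rae[7]=Kit[5]; then Tunis at Rae[9]=Kit[7]; then Tunis at Rae[10]=Kit[8]. dp[12][9] = 5 confirms this is the maximum.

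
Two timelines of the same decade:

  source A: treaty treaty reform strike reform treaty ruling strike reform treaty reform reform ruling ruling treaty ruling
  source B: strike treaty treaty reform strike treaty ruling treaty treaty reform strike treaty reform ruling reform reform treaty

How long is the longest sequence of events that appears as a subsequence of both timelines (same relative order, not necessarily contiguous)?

11

One common subsequence of length 11: treaty at source A[1]=source B[2], treaty at source A[2]=source B[3], reform at source A[3]=source B[4], strike at source A[4]=source B[5], treaty at source A[6]=source B[6], ruling at source A[7]=source B[7], strike at source A[8]=source B[11], reform at source A[9]=source B[13], reform at source A[11]=source B[15], reform at source A[12]=source B[16], treaty at source A[15]=source B[17]. dp[16][17] = 11 confirms this is the maximum.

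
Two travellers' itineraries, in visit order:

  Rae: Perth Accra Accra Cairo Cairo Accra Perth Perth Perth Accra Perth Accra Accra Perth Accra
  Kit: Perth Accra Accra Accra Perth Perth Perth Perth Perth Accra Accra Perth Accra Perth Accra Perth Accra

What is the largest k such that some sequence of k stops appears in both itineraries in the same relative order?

Pick Perth [1,1]; then Accra [2,2]; then Accra [3,3]; then Accra [6,4]; then Perth [7,7]; then Perth [8,8]; then Perth [9,9]; then Accra [10,11]; then Perth [11,12]; then Accra [12,13]; then Accra [13,15]; then Perth [14,16]; then Accra [15,17]; all 13 stops appear in both, in order. dp[15][17] = 13 confirms this is the maximum.

13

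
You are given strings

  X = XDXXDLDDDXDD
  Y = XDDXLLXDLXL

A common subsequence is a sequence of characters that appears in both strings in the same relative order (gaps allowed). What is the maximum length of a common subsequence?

7

Let dp[i][j] be the LCS length of the first i characters of X and the first j characters of Y. dp[i][j] = dp[i-1][j-1]+1 when the i-th and j-th characters match, else max(dp[i-1][j], dp[i][j-1]).
    ·  X  D  D  X  L  L  X  D  L  X  L
 ·  0  0  0  0  0  0  0  0  0  0  0  0
 X  0  1  1  1  1  1  1  1  1  1  1  1
 D  0  1  2  2  2  2  2  2  2  2  2  2
 X  0  1  2  2  3  3  3  3  3  3  3  3
 X  0  1  2  2  3  3  3  4  4  4  4  4
 D  0  1  2  3  3  3  3  4  5  5  5  5
 L  0  1  2  3  3  4  4  4  5  6  6  6
 D  0  1  2  3  3  4  4  4  5  6  6  6
 D  0  1  2  3  3  4  4  4  5  6  6  6
 D  0  1  2  3  3  4  4  4  5  6  6  6
 X  0  1  2  3  4  4  4  5  5  6  7  7
 D  0  1  2  3  4  4  4  5  6  6  7  7
 D  0  1  2  3  4  4  4  5  6  6  7  7
dp[12][11] = 7. One LCS (by backtracking along matches): XDXXDLX.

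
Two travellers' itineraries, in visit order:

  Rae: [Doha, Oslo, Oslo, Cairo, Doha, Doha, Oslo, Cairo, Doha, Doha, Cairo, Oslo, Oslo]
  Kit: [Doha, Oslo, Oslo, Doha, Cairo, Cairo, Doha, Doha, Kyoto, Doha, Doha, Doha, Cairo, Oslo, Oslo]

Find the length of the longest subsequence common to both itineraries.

Taking Doha [1,1]; then Oslo [2,2]; then Oslo [3,3]; then Cairo [4,6]; then Doha [5,8]; then Doha [6,10]; then Doha [9,11]; then Doha [10,12]; then Cairo [11,13]; then Oslo [12,14]; then Oslo [13,15] gives a common subsequence of length 11, and the DP table's final entry dp[13][15] is also 11, so no common subsequence is longer.

11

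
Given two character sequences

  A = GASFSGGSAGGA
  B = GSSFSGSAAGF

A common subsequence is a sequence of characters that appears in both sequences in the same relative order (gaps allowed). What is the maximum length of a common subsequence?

Let dp[i][j] be the LCS length of the first i characters of A and the first j characters of B. dp[i][j] = dp[i-1][j-1]+1 when the i-th and j-th characters match, else max(dp[i-1][j], dp[i][j-1]).
    ·  G  S  S  F  S  G  S  A  A  G  F
 ·  0  0  0  0  0  0  0  0  0  0  0  0
 G  0  1  1  1  1  1  1  1  1  1  1  1
 A  0  1  1  1  1  1  1  1  2  2  2  2
 S  0  1  2  2  2  2  2  2  2  2  2  2
 F  0  1  2  2  3  3  3  3  3  3  3  3
 S  0  1  2  3  3  4  4  4  4  4  4  4
 G  0  1  2  3  3  4  5  5  5  5  5  5
 G  0  1  2  3  3  4  5  5  5  5  6  6
 S  0  1  2  3  3  4  5  6  6  6  6  6
 A  0  1  2  3  3  4  5  6  7  7  7  7
 G  0  1  2  3  3  4  5  6  7  7  8  8
 G  0  1  2  3  3  4  5  6  7  7  8  8
 A  0  1  2  3  3  4  5  6  7  8  8  8
dp[12][11] = 8. One LCS (by backtracking along matches): GSFSGSAG.

8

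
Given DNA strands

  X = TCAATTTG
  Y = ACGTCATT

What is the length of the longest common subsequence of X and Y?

5

Let dp[i][j] be the LCS length of the first i bases of X and the first j bases of Y. dp[i][j] = dp[i-1][j-1]+1 when the i-th and j-th bases match, else max(dp[i-1][j], dp[i][j-1]).
    ·  A  C  G  T  C  A  T  T
 ·  0  0  0  0  0  0  0  0  0
 T  0  0  0  0  1  1  1  1  1
 C  0  0  1  1  1  2  2  2  2
 A  0  1  1  1  1  2  3  3  3
 A  0  1  1  1  1  2  3  3  3
 T  0  1  1  1  2  2  3  4  4
 T  0  1  1  1  2  2  3  4  5
 T  0  1  1  1  2  2  3  4  5
 G  0  1  1  2  2  2  3  4  5
dp[8][8] = 5. One LCS (by backtracking along matches): TCATT.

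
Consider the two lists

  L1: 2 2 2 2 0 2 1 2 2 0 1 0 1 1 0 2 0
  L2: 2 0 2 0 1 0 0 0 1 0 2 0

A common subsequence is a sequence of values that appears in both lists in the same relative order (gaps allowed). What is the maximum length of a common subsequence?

10

Match 2 (L1 #1, L2 #1); then 2 (L1 #4, L2 #3); then 0 (L1 #5, L2 #4); then 1 (L1 #7, L2 #5); then 0 (L1 #10, L2 #7); then 0 (L1 #12, L2 #8); then 1 (L1 #14, L2 #9); then 0 (L1 #15, L2 #10); then 2 (L1 #16, L2 #11); then 0 (L1 #17, L2 #12) — 10 values in the same relative order in both. Since dp[17][12] = 10, nothing longer is possible.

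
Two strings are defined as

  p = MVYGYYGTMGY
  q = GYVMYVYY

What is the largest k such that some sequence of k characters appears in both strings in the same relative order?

Pick M [1,4], V [2,6], Y [6,7], Y [11,8]; all 4 characters appear in both, in order. Since dp[11][8] = 4, nothing longer is possible.

4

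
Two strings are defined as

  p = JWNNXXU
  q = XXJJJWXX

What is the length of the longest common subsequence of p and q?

4

Let dp[i][j] be the LCS length of the first i characters of p and the first j characters of q. dp[i][j] = dp[i-1][j-1]+1 when the i-th and j-th characters match, else max(dp[i-1][j], dp[i][j-1]).
    ·  X  X  J  J  J  W  X  X
 ·  0  0  0  0  0  0  0  0  0
 J  0  0  0  1  1  1  1  1  1
 W  0  0  0  1  1  1  2  2  2
 N  0  0  0  1  1  1  2  2  2
 N  0  0  0  1  1  1  2  2  2
 X  0  1  1  1  1  1  2  3  3
 X  0  1  2  2  2  2  2  3  4
 U  0  1  2  2  2  2  2  3  4
dp[7][8] = 4. One LCS (by backtracking along matches): JWXX.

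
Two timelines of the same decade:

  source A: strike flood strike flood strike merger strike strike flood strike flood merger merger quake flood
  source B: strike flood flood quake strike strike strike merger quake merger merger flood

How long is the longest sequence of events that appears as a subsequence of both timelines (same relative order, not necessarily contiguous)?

One common subsequence of length 9: strike at source A[1]=source B[1] → flood at source A[2]=source B[2] → flood at source A[4]=source B[3] → strike at source A[5]=source B[5] → strike at source A[7]=source B[6] → strike at source A[8]=source B[7] → merger at source A[12]=source B[10] → merger at source A[13]=source B[11] → flood at source A[15]=source B[12], and the DP table's final entry dp[15][12] is also 9, so no common subsequence is longer.

9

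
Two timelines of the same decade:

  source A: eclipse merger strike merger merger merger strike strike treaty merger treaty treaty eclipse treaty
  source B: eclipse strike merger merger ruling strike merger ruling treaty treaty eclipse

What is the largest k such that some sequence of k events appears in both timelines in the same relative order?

9

Match eclipse at source A[1]=source B[1]; then strike at source A[3]=source B[2]; then merger at source A[4]=source B[3]; then merger at source A[5]=source B[4]; then strike at source A[8]=source B[6]; then merger at source A[10]=source B[7]; then treaty at source A[11]=source B[9]; then treaty at source A[12]=source B[10]; then eclipse at source A[13]=source B[11] — 9 events in the same relative order in both. dp[14][11] = 9 confirms this is the maximum.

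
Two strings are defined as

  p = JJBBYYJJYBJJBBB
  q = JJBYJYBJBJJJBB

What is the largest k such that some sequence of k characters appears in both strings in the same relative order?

11

Pick J (p #1, q #1) → J (p #2, q #2) → B (p #4, q #3) → Y (p #5, q #4) → Y (p #6, q #6) → J (p #7, q #8) → J (p #8, q #10) → J (p #11, q #11) → J (p #12, q #12) → B (p #14, q #13) → B (p #15, q #14); all 11 characters appear in both, in order. Since dp[15][14] = 11, nothing longer is possible.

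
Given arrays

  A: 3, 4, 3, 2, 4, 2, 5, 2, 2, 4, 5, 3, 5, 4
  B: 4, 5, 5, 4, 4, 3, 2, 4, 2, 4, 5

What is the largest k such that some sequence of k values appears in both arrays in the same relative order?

7

Taking 4 at A[2]=B[5]; then 3 at A[3]=B[6]; then 2 at A[4]=B[7]; then 4 at A[5]=B[8]; then 2 at A[9]=B[9]; then 4 at A[10]=B[10]; then 5 at A[13]=B[11] gives a common subsequence of length 7. Since dp[14][11] = 7, nothing longer is possible.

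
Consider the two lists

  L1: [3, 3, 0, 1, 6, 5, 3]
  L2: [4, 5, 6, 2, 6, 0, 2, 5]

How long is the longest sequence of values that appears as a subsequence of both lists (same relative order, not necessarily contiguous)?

2

Match 0 [3,6]; then 5 [6,8] — 2 values in the same relative order in both. The LCS DP gives dp[7][8] = 2, so this is optimal.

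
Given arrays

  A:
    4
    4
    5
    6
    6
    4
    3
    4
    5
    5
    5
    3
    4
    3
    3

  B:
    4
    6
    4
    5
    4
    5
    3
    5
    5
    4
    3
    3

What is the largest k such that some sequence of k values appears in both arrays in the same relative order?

Taking 4 at A[1]=B[1] → 4 at A[2]=B[3] → 5 at A[3]=B[4] → 4 at A[6]=B[5] → 3 at A[7]=B[7] → 5 at A[10]=B[8] → 5 at A[11]=B[9] → 4 at A[13]=B[10] → 3 at A[14]=B[11] → 3 at A[15]=B[12] gives a common subsequence of length 10. The LCS DP gives dp[15][12] = 10, so this is optimal.

10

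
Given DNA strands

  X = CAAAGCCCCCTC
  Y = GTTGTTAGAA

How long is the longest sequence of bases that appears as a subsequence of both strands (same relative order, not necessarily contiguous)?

3

One common subsequence of length 3: A at X[2]=Y[7], A at X[3]=Y[9], A at X[4]=Y[10]. Since dp[12][10] = 3, nothing longer is possible.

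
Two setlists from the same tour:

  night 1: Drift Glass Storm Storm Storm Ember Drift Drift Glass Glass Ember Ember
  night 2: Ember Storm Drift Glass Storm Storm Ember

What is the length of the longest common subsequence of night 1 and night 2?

One common subsequence of length 5: Drift (night 1 #1, night 2 #3), then Glass (night 1 #2, night 2 #4), then Storm (night 1 #4, night 2 #5), then Storm (night 1 #5, night 2 #6), then Ember (night 1 #12, night 2 #7). Since dp[12][7] = 5, nothing longer is possible.

5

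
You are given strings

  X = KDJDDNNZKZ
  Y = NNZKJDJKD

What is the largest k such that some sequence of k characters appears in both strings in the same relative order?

One common subsequence of length 4: K at X[1]=Y[4] → D at X[2]=Y[6] → J at X[3]=Y[7] → D at X[5]=Y[9], and the DP table's final entry dp[10][9] is also 4, so no common subsequence is longer.

4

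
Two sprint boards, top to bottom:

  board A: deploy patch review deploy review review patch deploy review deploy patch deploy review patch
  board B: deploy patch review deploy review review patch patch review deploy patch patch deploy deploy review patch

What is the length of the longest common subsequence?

13

Match deploy (board A #1, board B #1) → patch (board A #2, board B #2) → review (board A #3, board B #3) → deploy (board A #4, board B #4) → review (board A #5, board B #5) → review (board A #6, board B #6) → patch (board A #7, board B #8) → review (board A #9, board B #9) → deploy (board A #10, board B #10) → patch (board A #11, board B #12) → deploy (board A #12, board B #14) → review (board A #13, board B #15) → patch (board A #14, board B #16) — 13 tasks in the same relative order in both. The LCS DP gives dp[14][16] = 13, so this is optimal.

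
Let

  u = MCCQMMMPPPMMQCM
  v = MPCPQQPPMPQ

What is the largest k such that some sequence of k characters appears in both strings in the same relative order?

One common subsequence of length 7: M [1,1]; then C [2,3]; then Q [4,6]; then P [8,7]; then P [9,8]; then P [10,10]; then Q [13,11]. Since dp[15][11] = 7, nothing longer is possible.

7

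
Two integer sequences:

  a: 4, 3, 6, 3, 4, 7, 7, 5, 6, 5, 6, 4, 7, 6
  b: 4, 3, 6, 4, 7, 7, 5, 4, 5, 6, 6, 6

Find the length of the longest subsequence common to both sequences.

Match 4 [1,1] → 3 [2,2] → 6 [3,3] → 4 [5,4] → 7 [6,5] → 7 [7,6] → 5 [8,9] → 6 [9,10] → 6 [11,11] → 6 [14,12] — 10 values in the same relative order in both. The LCS DP gives dp[14][12] = 10, so this is optimal.

10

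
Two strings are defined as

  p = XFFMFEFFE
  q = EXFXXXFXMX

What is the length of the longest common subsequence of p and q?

4

Match X [1,2], F [2,3], F [3,7], M [4,9] — 4 characters in the same relative order in both. Since dp[9][10] = 4, nothing longer is possible.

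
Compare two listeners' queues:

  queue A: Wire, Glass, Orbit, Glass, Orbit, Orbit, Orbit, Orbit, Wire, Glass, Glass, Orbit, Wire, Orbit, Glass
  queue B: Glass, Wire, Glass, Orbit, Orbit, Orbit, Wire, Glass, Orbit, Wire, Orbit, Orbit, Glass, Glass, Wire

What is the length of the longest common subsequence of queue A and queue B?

11

Taking Wire at queue A[1]=queue B[2], Glass at queue A[4]=queue B[3], Orbit at queue A[6]=queue B[4], Orbit at queue A[7]=queue B[5], Orbit at queue A[8]=queue B[6], Wire at queue A[9]=queue B[7], Glass at queue A[11]=queue B[8], Orbit at queue A[12]=queue B[9], Wire at queue A[13]=queue B[10], Orbit at queue A[14]=queue B[12], Glass at queue A[15]=queue B[14] gives a common subsequence of length 11. Since dp[15][15] = 11, nothing longer is possible.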